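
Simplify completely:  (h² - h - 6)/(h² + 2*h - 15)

(h + 2)/(h + 5)

Factor: h² - h - 6 = (h - 3)·(h + 2);  h² + 2*h - 15 = (h + 5)·(h - 3)
Cancel the common factor (h - 3).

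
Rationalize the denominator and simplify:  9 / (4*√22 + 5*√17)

(-36*√22 + 45*√17)/73

Multiply numerator and denominator by -4*√22 + 5*√17.
Denominator becomes 73; numerator becomes -36*√22 + 45*√17.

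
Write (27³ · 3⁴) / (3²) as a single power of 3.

3^11

27³ = 3^9; 3⁴ = 3^4; 3² = 3^2
Combine exponents: 3^11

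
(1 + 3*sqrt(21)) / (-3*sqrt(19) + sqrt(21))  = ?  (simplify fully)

(-9*sqrt(399) - 63 - 3*sqrt(19) - sqrt(21))/150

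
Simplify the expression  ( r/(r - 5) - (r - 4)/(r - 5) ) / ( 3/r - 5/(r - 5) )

-4*r/(2*r + 15)

Numerator: r/(r - 5) - (r - 4)/(r - 5) = 4/(r - 5)
Denominator: 3/r - 5/(r - 5) = (-2*r - 15)/(r^2 - 5*r)
Divide: (4/(r - 5)) · ((r^2 - 5*r)/(-2*r - 15)) = -4*r/(2*r + 15)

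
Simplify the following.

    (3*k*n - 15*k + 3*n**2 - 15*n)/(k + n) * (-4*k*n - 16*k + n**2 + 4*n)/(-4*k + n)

3*n**2 - 3*n - 60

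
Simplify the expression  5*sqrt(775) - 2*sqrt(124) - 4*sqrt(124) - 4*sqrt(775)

-7*sqrt(31)

5*sqrt(775) = 25*sqrt(31); 2*sqrt(124) = 4*sqrt(31); 4*sqrt(124) = 8*sqrt(31); 4*sqrt(775) = 20*sqrt(31)
Combine: (25 - 4 - 8 - 20)·sqrt(31) = -7*sqrt(31)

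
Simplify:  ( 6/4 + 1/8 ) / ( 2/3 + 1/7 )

273/136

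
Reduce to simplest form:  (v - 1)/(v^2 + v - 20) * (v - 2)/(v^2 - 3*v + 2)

1/(v^2 + v - 20)

Factor: v^2 + v - 20 = (v + 5)*(v - 4);  v^2 - 3*v + 2 = (v - 2)*(v - 1)
Cancel the common factors (v - 2), (v - 1).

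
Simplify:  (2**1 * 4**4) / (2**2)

2**1 = 2**1; 4**4 = 2**8; 2**2 = 2**2
Combine exponents: 2**7

2**7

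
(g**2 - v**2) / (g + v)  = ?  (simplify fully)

g - v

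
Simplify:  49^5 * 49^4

7^18

49^5 = 7^10; 49^4 = 7^8
Combine exponents: 7^18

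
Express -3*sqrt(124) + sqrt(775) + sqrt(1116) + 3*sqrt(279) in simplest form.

14*sqrt(31)

3*sqrt(124) = 6*sqrt(31); sqrt(775) = 5*sqrt(31); sqrt(1116) = 6*sqrt(31); 3*sqrt(279) = 9*sqrt(31)
Combine: (-6 + 5 + 6 + 9)·sqrt(31) = 14*sqrt(31)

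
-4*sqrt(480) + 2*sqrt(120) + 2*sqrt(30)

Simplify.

4*sqrt(480) = 16*sqrt(30); 2*sqrt(120) = 4*sqrt(30); 2*sqrt(30) = 2*sqrt(30)
Combine: (-16 + 4 + 2)·sqrt(30) = -10*sqrt(30)

-10*sqrt(30)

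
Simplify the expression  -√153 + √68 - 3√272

-13*√17

√153 = 3*√17; √68 = 2*√17; 3√272 = 12*√17
Combine: (-3 + 2 - 12)·√17 = -13*√17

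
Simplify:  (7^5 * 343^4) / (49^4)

7^9

7^5 = 7^5; 343^4 = 7^12; 49^4 = 7^8
Combine exponents: 7^9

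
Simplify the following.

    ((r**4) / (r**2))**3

Inside the bracket: r**2
Raise to the power 3: r**6

r**6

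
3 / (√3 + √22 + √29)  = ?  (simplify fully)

(-3*√1914 - 6*√29 + 15*√22 + 72*√3)/124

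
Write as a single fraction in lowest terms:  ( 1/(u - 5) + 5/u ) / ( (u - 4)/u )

Numerator: 1/(u - 5) + 5/u = (6*u - 25)/(u² - 5*u)
Denominator: (u - 4)/u = (u - 4)/u
Divide: ((6*u - 25)/(u² - 5*u)) · (u/(u - 4)) = (6*u - 25)/(u² - 9*u + 20)

(6*u - 25)/(u² - 9*u + 20)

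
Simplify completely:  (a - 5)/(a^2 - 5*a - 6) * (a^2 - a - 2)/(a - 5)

(a - 2)/(a - 6)

Factor: a^2 - 5*a - 6 = (a - 6)*(a + 1);  a^2 - a - 2 = (a - 2)*(a + 1)
Cancel the common factors (a - 5), (a + 1).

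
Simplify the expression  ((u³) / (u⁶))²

u^(-6)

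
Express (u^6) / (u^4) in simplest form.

u^2

Quotient: u^2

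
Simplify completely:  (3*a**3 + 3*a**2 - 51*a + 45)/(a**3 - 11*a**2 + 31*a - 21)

Factor: 3*a**3 + 3*a**2 - 51*a + 45 = 3*(a - 1)*(a - 3)*(a + 5);  a**3 - 11*a**2 + 31*a - 21 = (a - 7)*(a - 1)*(a - 3)
Cancel the common factors (a - 3), (a - 1).

(3*a + 15)/(a - 7)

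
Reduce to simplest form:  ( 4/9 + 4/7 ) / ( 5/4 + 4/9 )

Numerator: 4/9 + 4/7 = 64/63
Denominator: 5/4 + 4/9 = 61/36
Divide: (64/63) · (36/61) = 256/427

256/427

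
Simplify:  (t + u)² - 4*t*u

(t - u)²

Expanding gives t² - 2*t*u + u², a perfect square.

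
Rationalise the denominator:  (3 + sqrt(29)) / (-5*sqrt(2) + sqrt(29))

(-5*sqrt(58) - 29 - 15*sqrt(2) - 3*sqrt(29))/21

Multiply numerator and denominator by sqrt(29) + 5*sqrt(2).
Denominator becomes -21; numerator becomes 3*sqrt(29) + 15*sqrt(2) + 29 + 5*sqrt(58).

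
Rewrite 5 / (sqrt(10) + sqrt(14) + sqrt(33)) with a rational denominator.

Group as (sqrt(10) + sqrt(14)) + sqrt(33); multiply by (sqrt(10) + sqrt(14)) - sqrt(33), then rationalise the remaining surd.

(-20*sqrt(1155) - 45*sqrt(33) + 145*sqrt(14) + 185*sqrt(10))/479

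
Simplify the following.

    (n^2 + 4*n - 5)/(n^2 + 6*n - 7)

Factor: n^2 + 4*n - 5 = (n + 5)*(n - 1);  n^2 + 6*n - 7 = (n + 7)*(n - 1)
Cancel the common factor (n - 1).

(n + 5)/(n + 7)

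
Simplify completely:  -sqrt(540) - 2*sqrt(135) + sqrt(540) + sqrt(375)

sqrt(540) = 6*sqrt(15); 2*sqrt(135) = 6*sqrt(15); sqrt(540) = 6*sqrt(15); sqrt(375) = 5*sqrt(15)
Combine: (-6 - 6 + 6 + 5)·sqrt(15) = -sqrt(15)

-sqrt(15)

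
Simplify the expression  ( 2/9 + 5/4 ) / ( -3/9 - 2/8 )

Numerator: 2/9 + 5/4 = 53/36
Denominator: -3/9 - 2/8 = -7/12
Divide: (53/36) · (-12/7) = -53/21

-53/21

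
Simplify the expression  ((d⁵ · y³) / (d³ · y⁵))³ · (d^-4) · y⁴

Inside the bracket: d² · (y^-2)
Raise to the power 3: d⁶ · (y^-6)
Multiply by (d^-4) · y⁴: add exponents.

d²/y²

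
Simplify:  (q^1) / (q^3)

q^(-2)

Quotient: (q^-2)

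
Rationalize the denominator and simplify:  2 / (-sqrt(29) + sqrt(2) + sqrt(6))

Group as (sqrt(2) + sqrt(6)) - sqrt(29); multiply by (sqrt(2) + sqrt(6)) + sqrt(29), then rationalise the remaining surd.

(-42*sqrt(29) - 50*sqrt(6) - 66*sqrt(2) - 8*sqrt(87))/393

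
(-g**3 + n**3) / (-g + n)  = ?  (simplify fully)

Factor as (a-b)(a**2+ab+b**2) with a=n, b=g.

g**2 + g*n + n**2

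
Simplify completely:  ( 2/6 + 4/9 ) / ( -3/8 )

-56/27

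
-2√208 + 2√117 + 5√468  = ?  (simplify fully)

2√208 = 8*√13; 2√117 = 6*√13; 5√468 = 30*√13
Combine: (-8 + 6 + 30)·√13 = 28*√13

28*√13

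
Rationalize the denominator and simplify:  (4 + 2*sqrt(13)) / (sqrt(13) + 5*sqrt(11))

(-13 - 2*sqrt(13) + 10*sqrt(11) + 5*sqrt(143))/131

Multiply numerator and denominator by -5*sqrt(11) + sqrt(13).
Denominator becomes -262; numerator becomes -10*sqrt(143) - 20*sqrt(11) + 4*sqrt(13) + 26.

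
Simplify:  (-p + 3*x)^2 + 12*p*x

(p + 3*x)^2

Expanding gives p^2 + 6*p*x + 9*x^2, a perfect square.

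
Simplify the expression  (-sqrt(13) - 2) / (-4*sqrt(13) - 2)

(sqrt(13) + 8)/34

Multiply numerator and denominator by -2 + 4*sqrt(13).
Denominator becomes -204; numerator becomes -48 - 6*sqrt(13).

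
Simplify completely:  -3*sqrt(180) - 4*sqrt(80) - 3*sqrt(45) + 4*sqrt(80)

3*sqrt(180) = 18*sqrt(5); 4*sqrt(80) = 16*sqrt(5); 3*sqrt(45) = 9*sqrt(5); 4*sqrt(80) = 16*sqrt(5)
Combine: (-18 - 16 - 9 + 16)·sqrt(5) = -27*sqrt(5)

-27*sqrt(5)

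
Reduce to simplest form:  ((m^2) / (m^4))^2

Inside the bracket: (m^-2)
Raise to the power 2: (m^-4)

m^(-4)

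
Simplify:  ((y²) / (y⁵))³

y^(-9)

Inside the bracket: (y^-3)
Raise to the power 3: (y^-9)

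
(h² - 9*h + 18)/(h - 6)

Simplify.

Factor: h² - 9*h + 18 = (h - 3)·(h - 6)
Cancel the common factor (h - 6).

h - 3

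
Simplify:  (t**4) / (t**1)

Quotient: t**3

t**3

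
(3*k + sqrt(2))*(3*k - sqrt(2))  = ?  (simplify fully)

9*k**2 - 2

Difference of squares with P = 3*k, Q = sqrt(2).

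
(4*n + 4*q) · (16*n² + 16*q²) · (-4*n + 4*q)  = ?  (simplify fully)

-256*n⁴ + 256*q⁴

Telescope via difference of squares: ((4*q)+(4*n))((4*q)-(4*n)) = -16*n² + 16*q², then repeat with the next factor.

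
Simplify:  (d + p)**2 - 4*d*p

(d - p)**2

After expansion: d**2 - 2*d*p + p**2 — a perfect-square trinomial.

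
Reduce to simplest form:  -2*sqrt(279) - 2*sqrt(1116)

-18*sqrt(31)

2*sqrt(279) = 6*sqrt(31); 2*sqrt(1116) = 12*sqrt(31)
Combine: (-6 - 12)·sqrt(31) = -18*sqrt(31)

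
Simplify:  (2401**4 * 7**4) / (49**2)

7**16

2401**4 = 7**16; 7**4 = 7**4; 49**2 = 7**4
Combine exponents: 7**16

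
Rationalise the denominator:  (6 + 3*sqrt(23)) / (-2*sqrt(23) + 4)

Multiply numerator and denominator by 4 + 2*sqrt(23).
Denominator becomes -76; numerator becomes 24*sqrt(23) + 162.

(-81 - 12*sqrt(23))/38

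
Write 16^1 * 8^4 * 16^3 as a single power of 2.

16^1 = 2^4; 8^4 = 2^12; 16^3 = 2^12
Combine exponents: 2^28

2^28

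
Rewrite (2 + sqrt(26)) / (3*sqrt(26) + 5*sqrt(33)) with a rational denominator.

(-78 - 6*sqrt(26) + 10*sqrt(33) + 5*sqrt(858))/591

Multiply numerator and denominator by -5*sqrt(33) + 3*sqrt(26).
Denominator becomes -591; numerator becomes -5*sqrt(858) - 10*sqrt(33) + 6*sqrt(26) + 78.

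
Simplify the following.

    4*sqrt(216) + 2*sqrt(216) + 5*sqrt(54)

51*sqrt(6)

4*sqrt(216) = 24*sqrt(6); 2*sqrt(216) = 12*sqrt(6); 5*sqrt(54) = 15*sqrt(6)
Combine: (24 + 12 + 15)·sqrt(6) = 51*sqrt(6)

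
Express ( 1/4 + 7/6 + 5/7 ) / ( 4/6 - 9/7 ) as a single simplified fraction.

-179/52

Numerator: 1/4 + 7/6 + 5/7 = 179/84
Denominator: 4/6 - 9/7 = -13/21
Divide: (179/84) · (-21/13) = -179/52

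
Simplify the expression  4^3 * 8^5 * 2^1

2^22

4^3 = 2^6; 8^5 = 2^15; 2^1 = 2^1
Combine exponents: 2^22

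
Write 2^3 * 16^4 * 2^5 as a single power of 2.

2^3 = 2^3; 16^4 = 2^16; 2^5 = 2^5
Combine exponents: 2^24

2^24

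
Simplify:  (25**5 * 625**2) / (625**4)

25**5 = 5**10; 625**2 = 5**8; 625**4 = 5**16
Combine exponents: 5**2

5**2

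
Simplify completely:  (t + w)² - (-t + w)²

Only the odd-power cross terms survive.

4*t*w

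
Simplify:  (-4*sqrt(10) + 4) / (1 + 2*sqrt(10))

Multiply numerator and denominator by -2*sqrt(10) + 1.
Denominator becomes -39; numerator becomes -12*sqrt(10) + 84.

(-28 + 4*sqrt(10))/13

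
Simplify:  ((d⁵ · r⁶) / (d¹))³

d^12*r^18

Inside the bracket: d⁴ · r⁶
Raise to the power 3: d^12 · r^18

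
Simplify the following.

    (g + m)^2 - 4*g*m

(g - m)^2

After expansion: g^2 - 2*g*m + m^2 — a perfect-square trinomial.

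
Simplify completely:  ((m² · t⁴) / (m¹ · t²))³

Inside the bracket: m¹ · t²
Raise to the power 3: m³ · t⁶

m³*t⁶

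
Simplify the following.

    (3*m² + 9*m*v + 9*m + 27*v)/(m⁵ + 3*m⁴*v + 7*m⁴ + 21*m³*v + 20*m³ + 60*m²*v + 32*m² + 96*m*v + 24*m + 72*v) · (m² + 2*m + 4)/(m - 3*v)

Factor: 3*m² + 9*m*v + 9*m + 27*v = 3·(m + 3*v)·(m + 3);  m⁵ + 3*m⁴*v + 7*m⁴ + 21*m³*v + 20*m³ + 60*m²*v + 32*m² + 96*m*v + 24*m + 72*v = (m + 3*v)·(m + 2)·(m² + 2*m + 4)·(m + 3)
Cancel the common factors (m² + 2*m + 4), (m + 3*v), (m + 3).

-3/(-m² + 3*m*v - 2*m + 6*v)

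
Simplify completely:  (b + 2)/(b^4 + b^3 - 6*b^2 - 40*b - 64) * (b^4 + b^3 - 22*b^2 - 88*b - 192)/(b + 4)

(b - 6)/(b - 4)

Factor: b^4 + b^3 - 6*b^2 - 40*b - 64 = (b + 2)*(b^2 + 3*b + 8)*(b - 4);  b^4 + b^3 - 22*b^2 - 88*b - 192 = (b + 4)*(b^2 + 3*b + 8)*(b - 6)
Cancel the common factors (b^2 + 3*b + 8), (b + 2), (b + 4).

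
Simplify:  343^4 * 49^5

7^22

343^4 = 7^12; 49^5 = 7^10
Combine exponents: 7^22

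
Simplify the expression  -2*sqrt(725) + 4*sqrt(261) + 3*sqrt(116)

2*sqrt(725) = 10*sqrt(29); 4*sqrt(261) = 12*sqrt(29); 3*sqrt(116) = 6*sqrt(29)
Combine: (-10 + 12 + 6)·sqrt(29) = 8*sqrt(29)

8*sqrt(29)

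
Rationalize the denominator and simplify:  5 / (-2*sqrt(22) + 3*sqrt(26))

(10*sqrt(22) + 15*sqrt(26))/146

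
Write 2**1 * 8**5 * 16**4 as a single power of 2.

2**32

2**1 = 2**1; 8**5 = 2**15; 16**4 = 2**16
Combine exponents: 2**32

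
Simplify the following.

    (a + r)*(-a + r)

(r)^2 - (a)^2 = -a^2 + r^2.

-a^2 + r^2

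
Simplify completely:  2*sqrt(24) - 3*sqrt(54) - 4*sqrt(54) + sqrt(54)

-14*sqrt(6)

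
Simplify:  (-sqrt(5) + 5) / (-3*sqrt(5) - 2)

(-17*sqrt(5) + 25)/41

Multiply numerator and denominator by -2 + 3*sqrt(5).
Denominator becomes -41; numerator becomes -25 + 17*sqrt(5).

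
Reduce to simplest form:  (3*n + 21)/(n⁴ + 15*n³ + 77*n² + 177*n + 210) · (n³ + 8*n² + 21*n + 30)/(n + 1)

Factor: 3*n + 21 = 3·(n + 7);  n⁴ + 15*n³ + 77*n² + 177*n + 210 = (n + 5)·(n² + 3*n + 6)·(n + 7);  n³ + 8*n² + 21*n + 30 = (n + 5)·(n² + 3*n + 6)
Cancel the common factors (n² + 3*n + 6), (n + 5), (n + 7).

3/(n + 1)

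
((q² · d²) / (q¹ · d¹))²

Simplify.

Inside the bracket: q¹ · d¹
Raise to the power 2: q² · d²

d²*q²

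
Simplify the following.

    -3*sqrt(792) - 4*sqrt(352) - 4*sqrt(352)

3*sqrt(792) = 18*sqrt(22); 4*sqrt(352) = 16*sqrt(22); 4*sqrt(352) = 16*sqrt(22)
Combine: (-18 - 16 - 16)·sqrt(22) = -50*sqrt(22)

-50*sqrt(22)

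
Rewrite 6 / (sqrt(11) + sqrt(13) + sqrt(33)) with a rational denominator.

(-132*sqrt(39) - 54*sqrt(33) + 186*sqrt(13) + 210*sqrt(11))/491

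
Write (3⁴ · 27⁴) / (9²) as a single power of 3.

3^12

3⁴ = 3^4; 27⁴ = 3^12; 9² = 3^4
Combine exponents: 3^12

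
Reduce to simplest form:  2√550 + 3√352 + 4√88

30*√22

2√550 = 10*√22; 3√352 = 12*√22; 4√88 = 8*√22
Combine: (10 + 12 + 8)·√22 = 30*√22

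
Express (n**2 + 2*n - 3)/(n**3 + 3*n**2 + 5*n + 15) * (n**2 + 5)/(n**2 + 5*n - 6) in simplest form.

Factor: n**2 + 2*n - 3 = (n - 1)*(n + 3);  n**3 + 3*n**2 + 5*n + 15 = (n + 3)*(n**2 + 5);  n**2 + 5*n - 6 = (n + 6)*(n - 1)
Cancel the common factors (n**2 + 5), (n - 1), (n + 3).

1/(n + 6)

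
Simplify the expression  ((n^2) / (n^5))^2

n^(-6)

Inside the bracket: (n^-3)
Raise to the power 2: (n^-6)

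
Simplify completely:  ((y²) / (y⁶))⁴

y^(-16)

Inside the bracket: (y^-4)
Raise to the power 4: (y^-16)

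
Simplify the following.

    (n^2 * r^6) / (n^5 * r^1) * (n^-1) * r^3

r^8/n^4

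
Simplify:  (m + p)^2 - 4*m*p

Expanding gives m^2 - 2*m*p + p^2, a perfect square.

(m - p)^2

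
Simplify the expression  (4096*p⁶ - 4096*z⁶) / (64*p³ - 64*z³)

Difference of sixth powers: factor out (64*p³ - 64*z³).

64*p³ + 64*z³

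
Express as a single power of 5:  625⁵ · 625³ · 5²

625⁵ = 5^20; 625³ = 5^12; 5² = 5^2
Combine exponents: 5^34

5^34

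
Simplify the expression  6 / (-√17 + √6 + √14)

Group as (√6 + √14) - √17; multiply by (√6 + √14) + √17, then rationalise the remaining surd.

(-6*√17 + 18*√14 + 50*√6 + 8*√357)/109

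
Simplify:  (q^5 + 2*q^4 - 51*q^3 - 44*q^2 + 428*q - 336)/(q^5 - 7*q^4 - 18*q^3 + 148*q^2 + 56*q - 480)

Factor: q^5 + 2*q^4 - 51*q^3 - 44*q^2 + 428*q - 336 = (q - 2)*(q + 7)*(q + 4)*(q - 1)*(q - 6);  q^5 - 7*q^4 - 18*q^3 + 148*q^2 + 56*q - 480 = (q - 2)*(q + 4)*(q - 5)*(q - 6)*(q + 2)
Cancel the common factors (q - 6), (q - 2), (q + 4).

(q^2 + 6*q - 7)/(q^2 - 3*q - 10)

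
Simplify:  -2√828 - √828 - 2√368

2√828 = 12*√23; √828 = 6*√23; 2√368 = 8*√23
Combine: (-12 - 6 - 8)·√23 = -26*√23

-26*√23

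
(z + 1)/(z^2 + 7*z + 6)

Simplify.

Factor: z^2 + 7*z + 6 = (z + 1)*(z + 6)
Cancel the common factor (z + 1).

1/(z + 6)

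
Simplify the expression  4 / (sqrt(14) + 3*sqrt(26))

(-sqrt(14) + 3*sqrt(26))/55

Multiply numerator and denominator by -3*sqrt(26) + sqrt(14).
Denominator becomes -220; numerator becomes -12*sqrt(26) + 4*sqrt(14).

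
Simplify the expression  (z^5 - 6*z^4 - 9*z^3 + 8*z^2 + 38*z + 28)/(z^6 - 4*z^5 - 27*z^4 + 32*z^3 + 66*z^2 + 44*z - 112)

(z + 1)/(z^2 + 3*z - 4)

Factor: z^5 - 6*z^4 - 9*z^3 + 8*z^2 + 38*z + 28 = (z - 7)*(z - 2)*(z^2 + 2*z + 2)*(z + 1);  z^6 - 4*z^5 - 27*z^4 + 32*z^3 + 66*z^2 + 44*z - 112 = (z + 4)*(z^2 + 2*z + 2)*(z - 1)*(z - 2)*(z - 7)
Cancel the common factors (z^2 + 2*z + 2), (z - 7), (z - 2).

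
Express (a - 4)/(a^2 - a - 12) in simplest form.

Factor: a^2 - a - 12 = (a - 4)*(a + 3)
Cancel the common factor (a - 4).

1/(a + 3)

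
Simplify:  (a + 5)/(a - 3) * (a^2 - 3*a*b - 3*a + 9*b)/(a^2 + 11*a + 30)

(a - 3*b)/(a + 6)

Factor: a^2 - 3*a*b - 3*a + 9*b = (a - 3*b)*(a - 3);  a^2 + 11*a + 30 = (a + 6)*(a + 5)
Cancel the common factors (a + 5), (a - 3).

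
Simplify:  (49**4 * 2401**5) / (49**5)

7**18

49**4 = 7**8; 2401**5 = 7**20; 49**5 = 7**10
Combine exponents: 7**18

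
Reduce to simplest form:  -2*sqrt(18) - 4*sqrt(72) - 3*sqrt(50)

-45*sqrt(2)

2*sqrt(18) = 6*sqrt(2); 4*sqrt(72) = 24*sqrt(2); 3*sqrt(50) = 15*sqrt(2)
Combine: (-6 - 24 - 15)·sqrt(2) = -45*sqrt(2)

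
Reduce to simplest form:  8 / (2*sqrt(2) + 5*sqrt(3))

(-16*sqrt(2) + 40*sqrt(3))/67

Multiply numerator and denominator by -5*sqrt(3) + 2*sqrt(2).
Denominator becomes -67; numerator becomes -40*sqrt(3) + 16*sqrt(2).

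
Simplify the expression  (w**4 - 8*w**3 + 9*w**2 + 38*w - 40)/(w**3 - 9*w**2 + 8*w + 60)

(w**2 - 5*w + 4)/(w - 6)

Factor: w**4 - 8*w**3 + 9*w**2 + 38*w - 40 = (w + 2)*(w - 1)*(w - 5)*(w - 4);  w**3 - 9*w**2 + 8*w + 60 = (w + 2)*(w - 5)*(w - 6)
Cancel the common factors (w - 5), (w + 2).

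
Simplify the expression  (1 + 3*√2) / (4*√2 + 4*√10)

(-6 - √2 + √10 + 6*√5)/32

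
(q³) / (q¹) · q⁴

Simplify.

Quotient: q²
Multiply by q⁴: add exponents.

q⁶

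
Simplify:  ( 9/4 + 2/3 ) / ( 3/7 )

Numerator: 9/4 + 2/3 = 35/12
Denominator: 3/7 = 3/7
Divide: (35/12) · (7/3) = 245/36

245/36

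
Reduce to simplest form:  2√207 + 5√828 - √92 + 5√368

54*√23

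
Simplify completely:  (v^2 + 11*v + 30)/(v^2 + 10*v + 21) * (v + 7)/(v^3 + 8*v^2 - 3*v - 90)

1/(v^2 - 9)

Factor: v^2 + 11*v + 30 = (v + 5)*(v + 6);  v^2 + 10*v + 21 = (v + 7)*(v + 3);  v^3 + 8*v^2 - 3*v - 90 = (v - 3)*(v + 5)*(v + 6)
Cancel the common factors (v + 7), (v + 5), (v + 6).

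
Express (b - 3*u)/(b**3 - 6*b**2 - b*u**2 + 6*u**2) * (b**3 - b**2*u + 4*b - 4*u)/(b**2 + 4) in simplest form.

Factor: b**3 - 6*b**2 - b*u**2 + 6*u**2 = (b - u)*(b - 6)*(b + u);  b**3 - b**2*u + 4*b - 4*u = (b**2 + 4)*(b - u)
Cancel the common factors (b**2 + 4), (b - u).

(b - 3*u)/(b**2 + b*u - 6*b - 6*u)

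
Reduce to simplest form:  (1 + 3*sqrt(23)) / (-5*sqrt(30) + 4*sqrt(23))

(-15*sqrt(690) - 276 - 5*sqrt(30) - 4*sqrt(23))/382

Multiply numerator and denominator by 4*sqrt(23) + 5*sqrt(30).
Denominator becomes -382; numerator becomes 4*sqrt(23) + 5*sqrt(30) + 276 + 15*sqrt(690).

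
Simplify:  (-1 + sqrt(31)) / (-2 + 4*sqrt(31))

Multiply numerator and denominator by -4*sqrt(31) - 2.
Denominator becomes -492; numerator becomes -122 + 2*sqrt(31).

(-sqrt(31) + 61)/246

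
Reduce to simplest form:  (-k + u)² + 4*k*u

(k + u)²

After expansion: k² + 2*k*u + u² — a perfect-square trinomial.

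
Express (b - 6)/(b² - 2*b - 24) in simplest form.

1/(b + 4)

Factor: b² - 2*b - 24 = (b + 4)·(b - 6)
Cancel the common factor (b - 6).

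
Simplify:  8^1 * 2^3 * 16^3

8^1 = 2^3; 2^3 = 2^3; 16^3 = 2^12
Combine exponents: 2^18

2^18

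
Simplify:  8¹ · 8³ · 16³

2^24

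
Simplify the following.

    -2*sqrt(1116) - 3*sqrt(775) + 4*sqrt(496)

-11*sqrt(31)

2*sqrt(1116) = 12*sqrt(31); 3*sqrt(775) = 15*sqrt(31); 4*sqrt(496) = 16*sqrt(31)
Combine: (-12 - 15 + 16)·sqrt(31) = -11*sqrt(31)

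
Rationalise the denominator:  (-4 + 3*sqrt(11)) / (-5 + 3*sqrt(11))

Multiply numerator and denominator by -3*sqrt(11) - 5.
Denominator becomes -74; numerator becomes -79 - 3*sqrt(11).

(3*sqrt(11) + 79)/74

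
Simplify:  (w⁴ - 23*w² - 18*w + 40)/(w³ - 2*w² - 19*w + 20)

Factor: w⁴ - 23*w² - 18*w + 40 = (w - 5)·(w + 4)·(w - 1)·(w + 2);  w³ - 2*w² - 19*w + 20 = (w + 4)·(w - 1)·(w - 5)
Cancel the common factors (w + 4), (w - 5), (w - 1).

w + 2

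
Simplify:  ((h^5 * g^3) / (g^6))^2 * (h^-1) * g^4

h^9/g^2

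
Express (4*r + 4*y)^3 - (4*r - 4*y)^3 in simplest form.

128*y*(3*r^2 + y^2)

Binomially expand both and collect terms in (4*r), (4*y).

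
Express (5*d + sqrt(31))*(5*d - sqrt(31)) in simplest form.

Product of conjugates: (P+Q)(P-Q) = P^2 - Q^2.

25*d^2 - 31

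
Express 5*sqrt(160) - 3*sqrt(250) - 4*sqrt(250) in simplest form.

5*sqrt(160) = 20*sqrt(10); 3*sqrt(250) = 15*sqrt(10); 4*sqrt(250) = 20*sqrt(10)
Combine: (20 - 15 - 20)·sqrt(10) = -15*sqrt(10)

-15*sqrt(10)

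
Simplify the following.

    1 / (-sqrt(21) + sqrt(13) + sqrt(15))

(-7*sqrt(21) + 19*sqrt(15) + 23*sqrt(13) + 6*sqrt(455))/731

Group as (sqrt(13) + sqrt(15)) - sqrt(21); multiply by (sqrt(13) + sqrt(15)) + sqrt(21), then rationalise the remaining surd.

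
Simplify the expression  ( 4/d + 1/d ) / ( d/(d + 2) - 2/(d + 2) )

(5*d + 10)/(d**2 - 2*d)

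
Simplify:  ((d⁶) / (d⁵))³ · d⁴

Inside the bracket: d¹
Raise to the power 3: d³
Multiply by d⁴: add exponents.

d⁷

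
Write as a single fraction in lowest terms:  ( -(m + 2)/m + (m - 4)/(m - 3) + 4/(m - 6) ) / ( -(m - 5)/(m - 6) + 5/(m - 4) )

(-m³ - 8*m² + 84*m - 144)/(m⁴ - 17*m³ + 92*m² - 150*m)

Numerator: -(m + 2)/m + (m - 4)/(m - 3) + 4/(m - 6) = (m² + 12*m - 36)/(m³ - 9*m² + 18*m)
Denominator: -(m - 5)/(m - 6) + 5/(m - 4) = (-m² + 14*m - 50)/(m² - 10*m + 24)
Divide: ((m² + 12*m - 36)/(m³ - 9*m² + 18*m)) · ((m² - 10*m + 24)/(-m² + 14*m - 50)) = (-m³ - 8*m² + 84*m - 144)/(m⁴ - 17*m³ + 92*m² - 150*m)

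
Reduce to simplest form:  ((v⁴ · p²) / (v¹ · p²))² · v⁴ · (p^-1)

Inside the bracket: v³
Raise to the power 2: v⁶
Multiply by v⁴ · (p^-1): add exponents.

v^10/p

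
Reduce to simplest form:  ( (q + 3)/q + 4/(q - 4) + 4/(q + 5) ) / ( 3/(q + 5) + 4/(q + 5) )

Numerator: (q + 3)/q + 4/(q - 4) + 4/(q + 5) = (q^3 + 12*q^2 - 13*q - 60)/(q^3 + q^2 - 20*q)
Denominator: 3/(q + 5) + 4/(q + 5) = 7/(q + 5)
Divide: ((q^3 + 12*q^2 - 13*q - 60)/(q^3 + q^2 - 20*q)) · (q/7 + 5/7) = (q^3 + 12*q^2 - 13*q - 60)/(7*q^2 - 28*q)

(q^3 + 12*q^2 - 13*q - 60)/(7*q^2 - 28*q)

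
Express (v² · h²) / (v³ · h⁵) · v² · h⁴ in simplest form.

h*v

Quotient: (v^-1) · (h^-3)
Multiply by v² · h⁴: add exponents.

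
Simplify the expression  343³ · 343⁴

7^21

343³ = 7^9; 343⁴ = 7^12
Combine exponents: 7^21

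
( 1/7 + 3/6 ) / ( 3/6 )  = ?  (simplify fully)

Numerator: 1/7 + 3/6 = 9/14
Denominator: 3/6 = 1/2
Divide: (9/14) · (2) = 9/7

9/7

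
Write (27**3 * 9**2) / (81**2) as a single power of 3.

27**3 = 3**9; 9**2 = 3**4; 81**2 = 3**8
Combine exponents: 3**5

3**5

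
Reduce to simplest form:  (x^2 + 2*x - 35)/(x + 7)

x - 5

Factor: x^2 + 2*x - 35 = (x + 7)*(x - 5)
Cancel the common factor (x + 7).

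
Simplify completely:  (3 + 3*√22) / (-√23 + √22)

Multiply numerator and denominator by √22 + √23.
Denominator becomes -1; numerator becomes 3*√22 + 3*√23 + 66 + 3*√506.

-3*√506 - 66 - 3*√23 - 3*√22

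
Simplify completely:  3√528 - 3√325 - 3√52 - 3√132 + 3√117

3√528 = 12*√33; 3√325 = 15*√13; 3√52 = 6*√13; 3√132 = 6*√33; 3√117 = 9*√13

-12*√13 + 6*√33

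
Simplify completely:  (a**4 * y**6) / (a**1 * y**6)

Quotient: a**3

a**3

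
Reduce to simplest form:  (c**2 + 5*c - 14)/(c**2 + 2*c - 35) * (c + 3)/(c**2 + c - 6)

Factor: c**2 + 5*c - 14 = (c - 2)*(c + 7);  c**2 + 2*c - 35 = (c - 5)*(c + 7);  c**2 + c - 6 = (c - 2)*(c + 3)
Cancel the common factors (c + 3), (c - 2), (c + 7).

1/(c - 5)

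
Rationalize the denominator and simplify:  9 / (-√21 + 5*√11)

(9*√21 + 45*√11)/254

Multiply numerator and denominator by √21 + 5*√11.
Denominator becomes 254; numerator becomes 9*√21 + 45*√11.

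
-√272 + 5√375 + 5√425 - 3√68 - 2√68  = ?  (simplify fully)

11*√17 + 25*√15

√272 = 4*√17; 5√375 = 25*√15; 5√425 = 25*√17; 3√68 = 6*√17; 2√68 = 4*√17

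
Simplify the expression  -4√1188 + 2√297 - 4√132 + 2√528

4√1188 = 24*√33; 2√297 = 6*√33; 4√132 = 8*√33; 2√528 = 8*√33
Combine: (-24 + 6 - 8 + 8)·√33 = -18*√33

-18*√33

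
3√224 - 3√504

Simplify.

-6*√14

3√224 = 12*√14; 3√504 = 18*√14
Combine: (12 - 18)·√14 = -6*√14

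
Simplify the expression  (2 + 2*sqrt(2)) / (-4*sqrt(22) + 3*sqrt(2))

Multiply numerator and denominator by 3*sqrt(2) + 4*sqrt(22).
Denominator becomes -334; numerator becomes 6*sqrt(2) + 12 + 8*sqrt(22) + 16*sqrt(11).

(-8*sqrt(11) - 4*sqrt(22) - 6 - 3*sqrt(2))/167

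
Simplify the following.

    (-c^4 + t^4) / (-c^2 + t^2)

c^2 + t^2

Difference of fourth powers: factor out (-c^2 + t^2).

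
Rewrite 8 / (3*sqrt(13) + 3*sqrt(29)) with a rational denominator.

(-sqrt(13) + sqrt(29))/6

Multiply numerator and denominator by -3*sqrt(13) + 3*sqrt(29).
Denominator becomes 144; numerator becomes -24*sqrt(13) + 24*sqrt(29).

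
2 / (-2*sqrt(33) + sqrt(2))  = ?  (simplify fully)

(-2*sqrt(33) - sqrt(2))/65

Multiply numerator and denominator by sqrt(2) + 2*sqrt(33).
Denominator becomes -130; numerator becomes 2*sqrt(2) + 4*sqrt(33).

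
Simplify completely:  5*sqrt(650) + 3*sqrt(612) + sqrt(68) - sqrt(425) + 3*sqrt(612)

5*sqrt(650) = 25*sqrt(26); 3*sqrt(612) = 18*sqrt(17); sqrt(68) = 2*sqrt(17); sqrt(425) = 5*sqrt(17); 3*sqrt(612) = 18*sqrt(17)

25*sqrt(26) + 33*sqrt(17)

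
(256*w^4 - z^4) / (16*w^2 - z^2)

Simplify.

Difference of fourth powers: factor out (16*w^2 - z^2).

16*w^2 + z^2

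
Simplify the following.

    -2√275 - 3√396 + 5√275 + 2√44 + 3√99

2√275 = 10*√11; 3√396 = 18*√11; 5√275 = 25*√11; 2√44 = 4*√11; 3√99 = 9*√11
Combine: (-10 - 18 + 25 + 4 + 9)·√11 = 10*√11

10*√11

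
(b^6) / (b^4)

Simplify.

Quotient: b^2

b^2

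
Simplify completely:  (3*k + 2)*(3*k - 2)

Difference of squares with P = 3*k, Q = 2.

9*k**2 - 4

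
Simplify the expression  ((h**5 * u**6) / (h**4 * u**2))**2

Inside the bracket: h**1 * u**4
Raise to the power 2: h**2 * u**8

h**2*u**8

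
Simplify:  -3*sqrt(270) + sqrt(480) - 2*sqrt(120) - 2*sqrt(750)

3*sqrt(270) = 9*sqrt(30); sqrt(480) = 4*sqrt(30); 2*sqrt(120) = 4*sqrt(30); 2*sqrt(750) = 10*sqrt(30)
Combine: (-9 + 4 - 4 - 10)·sqrt(30) = -19*sqrt(30)

-19*sqrt(30)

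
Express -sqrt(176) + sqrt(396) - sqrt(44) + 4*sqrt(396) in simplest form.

sqrt(176) = 4*sqrt(11); sqrt(396) = 6*sqrt(11); sqrt(44) = 2*sqrt(11); 4*sqrt(396) = 24*sqrt(11)
Combine: (-4 + 6 - 2 + 24)·sqrt(11) = 24*sqrt(11)

24*sqrt(11)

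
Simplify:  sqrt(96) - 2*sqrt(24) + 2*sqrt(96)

sqrt(96) = 4*sqrt(6); 2*sqrt(24) = 4*sqrt(6); 2*sqrt(96) = 8*sqrt(6)
Combine: (4 - 4 + 8)·sqrt(6) = 8*sqrt(6)

8*sqrt(6)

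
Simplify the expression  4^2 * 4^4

2^12

4^2 = 2^4; 4^4 = 2^8
Combine exponents: 2^12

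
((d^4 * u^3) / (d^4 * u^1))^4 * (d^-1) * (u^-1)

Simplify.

u^7/d

Inside the bracket: u^2
Raise to the power 4: u^8
Multiply by (d^-1) * (u^-1): add exponents.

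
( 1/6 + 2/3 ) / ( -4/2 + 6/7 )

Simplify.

Numerator: 1/6 + 2/3 = 5/6
Denominator: -4/2 + 6/7 = -8/7
Divide: (5/6) · (-7/8) = -35/48

-35/48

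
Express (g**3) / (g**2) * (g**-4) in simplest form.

Quotient: g**1
Multiply by (g**-4): add exponents.

g**(-3)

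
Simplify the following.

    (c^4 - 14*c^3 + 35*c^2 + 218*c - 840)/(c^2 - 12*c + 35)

c^2 - 2*c - 24

Factor: c^4 - 14*c^3 + 35*c^2 + 218*c - 840 = (c - 6)*(c + 4)*(c - 5)*(c - 7);  c^2 - 12*c + 35 = (c - 5)*(c - 7)
Cancel the common factors (c - 7), (c - 5).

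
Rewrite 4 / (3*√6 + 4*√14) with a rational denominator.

(-6*√6 + 8*√14)/85

Multiply numerator and denominator by -3*√6 + 4*√14.
Denominator becomes 170; numerator becomes -12*√6 + 16*√14.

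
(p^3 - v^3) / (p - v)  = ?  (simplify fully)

p^2 + p*v + v^2

p^3 - v^3 = (p - v)(p^2 + p*v + v^2).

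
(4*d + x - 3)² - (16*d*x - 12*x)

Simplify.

Expand the square and combine the (16*d*x - 12*x) term.

(-4*d + x + 3)²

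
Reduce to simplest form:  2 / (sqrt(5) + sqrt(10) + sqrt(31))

(-13*sqrt(10) - 18*sqrt(5) + 5*sqrt(62) + 8*sqrt(31))/14

Group as (sqrt(10) + sqrt(31)) + sqrt(5); multiply by (sqrt(10) + sqrt(31)) - sqrt(5), then rationalise the remaining surd.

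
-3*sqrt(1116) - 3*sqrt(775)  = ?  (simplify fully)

-33*sqrt(31)

3*sqrt(1116) = 18*sqrt(31); 3*sqrt(775) = 15*sqrt(31)
Combine: (-18 - 15)·sqrt(31) = -33*sqrt(31)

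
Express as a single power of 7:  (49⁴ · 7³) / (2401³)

7^(-1)

49⁴ = 7^8; 7³ = 7^3; 2401³ = 7^12
Combine exponents: 7^(-1)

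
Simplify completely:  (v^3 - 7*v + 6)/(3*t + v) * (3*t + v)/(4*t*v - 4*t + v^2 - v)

Factor: v^3 - 7*v + 6 = (v - 1)*(v + 3)*(v - 2);  4*t*v - 4*t + v^2 - v = (v - 1)*(4*t + v)
Cancel the common factors (v - 1), (3*t + v).

(v^2 + v - 6)/(4*t + v)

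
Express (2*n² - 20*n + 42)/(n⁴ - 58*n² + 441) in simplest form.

2/(n² + 10*n + 21)

Factor: 2*n² - 20*n + 42 = 2·(n - 7)·(n - 3);  n⁴ - 58*n² + 441 = (n - 7)·(n + 7)·(n + 3)·(n - 3)
Cancel the common factors (n - 3), (n - 7).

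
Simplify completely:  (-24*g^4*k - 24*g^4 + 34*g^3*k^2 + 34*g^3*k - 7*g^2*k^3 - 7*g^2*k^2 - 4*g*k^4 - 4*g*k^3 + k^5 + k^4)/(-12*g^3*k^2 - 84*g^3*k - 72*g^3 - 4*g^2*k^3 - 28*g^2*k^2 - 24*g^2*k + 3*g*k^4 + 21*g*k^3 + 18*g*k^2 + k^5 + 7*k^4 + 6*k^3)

(4*g^2 - 5*g*k + k^2)/(2*g*k + 12*g + k^2 + 6*k)

Factor: -24*g^4*k - 24*g^4 + 34*g^3*k^2 + 34*g^3*k - 7*g^2*k^3 - 7*g^2*k^2 - 4*g*k^4 - 4*g*k^3 + k^5 + k^4 = (-g + k)*(k + 1)*(-4*g + k)*(3*g + k)*(-2*g + k);  -12*g^3*k^2 - 84*g^3*k - 72*g^3 - 4*g^2*k^3 - 28*g^2*k^2 - 24*g^2*k + 3*g*k^4 + 21*g*k^3 + 18*g*k^2 + k^5 + 7*k^4 + 6*k^3 = (k + 1)*(3*g + k)*(k + 6)*(-2*g + k)*(2*g + k)
Cancel the common factors (-2*g + k), (k + 1), (3*g + k).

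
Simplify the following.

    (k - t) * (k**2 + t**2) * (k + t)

(k+t)(k-t) = k**2 - t**2; continue pairing.

k**4 - t**4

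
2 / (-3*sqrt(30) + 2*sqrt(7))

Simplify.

(-3*sqrt(30) - 2*sqrt(7))/121

Multiply numerator and denominator by 2*sqrt(7) + 3*sqrt(30).
Denominator becomes -242; numerator becomes 4*sqrt(7) + 6*sqrt(30).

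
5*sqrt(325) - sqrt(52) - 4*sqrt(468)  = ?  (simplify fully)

-sqrt(13)

5*sqrt(325) = 25*sqrt(13); sqrt(52) = 2*sqrt(13); 4*sqrt(468) = 24*sqrt(13)
Combine: (25 - 2 - 24)·sqrt(13) = -sqrt(13)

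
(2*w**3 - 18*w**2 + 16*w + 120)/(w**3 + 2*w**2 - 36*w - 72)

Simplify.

(2*w - 10)/(w + 6)

Factor: 2*w**3 - 18*w**2 + 16*w + 120 = 2*(w - 6)*(w - 5)*(w + 2);  w**3 + 2*w**2 - 36*w - 72 = (w - 6)*(w + 6)*(w + 2)
Cancel the common factors (w - 6), (w + 2).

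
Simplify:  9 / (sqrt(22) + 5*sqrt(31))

(-3*sqrt(22) + 15*sqrt(31))/251

Multiply numerator and denominator by -5*sqrt(31) + sqrt(22).
Denominator becomes -753; numerator becomes -45*sqrt(31) + 9*sqrt(22).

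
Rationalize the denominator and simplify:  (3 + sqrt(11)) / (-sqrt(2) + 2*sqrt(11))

Multiply numerator and denominator by sqrt(2) + 2*sqrt(11).
Denominator becomes 42; numerator becomes 3*sqrt(2) + sqrt(22) + 6*sqrt(11) + 22.

(3*sqrt(2) + sqrt(22) + 6*sqrt(11) + 22)/42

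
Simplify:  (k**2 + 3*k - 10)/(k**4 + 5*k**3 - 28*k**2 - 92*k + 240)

Factor: k**2 + 3*k - 10 = (k + 5)*(k - 2);  k**4 + 5*k**3 - 28*k**2 - 92*k + 240 = (k - 2)*(k - 4)*(k + 6)*(k + 5)
Cancel the common factors (k - 2), (k + 5).

1/(k**2 + 2*k - 24)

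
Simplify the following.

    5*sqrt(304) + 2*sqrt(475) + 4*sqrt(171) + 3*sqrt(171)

5*sqrt(304) = 20*sqrt(19); 2*sqrt(475) = 10*sqrt(19); 4*sqrt(171) = 12*sqrt(19); 3*sqrt(171) = 9*sqrt(19)
Combine: (20 + 10 + 12 + 9)·sqrt(19) = 51*sqrt(19)

51*sqrt(19)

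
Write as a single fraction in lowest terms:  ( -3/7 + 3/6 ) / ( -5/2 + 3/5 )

-5/133

Numerator: -3/7 + 3/6 = 1/14
Denominator: -5/2 + 3/5 = -19/10
Divide: (1/14) · (-10/19) = -5/133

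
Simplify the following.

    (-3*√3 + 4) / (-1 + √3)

Multiply numerator and denominator by -√3 - 1.
Denominator becomes -2; numerator becomes -√3 + 5.

(-5 + √3)/2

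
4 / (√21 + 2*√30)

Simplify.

(-4*√21 + 8*√30)/99

Multiply numerator and denominator by -2*√30 + √21.
Denominator becomes -99; numerator becomes -8*√30 + 4*√21.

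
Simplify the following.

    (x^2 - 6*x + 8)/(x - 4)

x - 2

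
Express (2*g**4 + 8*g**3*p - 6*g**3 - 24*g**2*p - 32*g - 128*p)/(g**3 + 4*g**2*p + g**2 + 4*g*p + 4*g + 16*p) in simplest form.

Factor: 2*g**4 + 8*g**3*p - 6*g**3 - 24*g**2*p - 32*g - 128*p = 2*(g + 4*p)*(g**2 + g + 4)*(g - 4);  g**3 + 4*g**2*p + g**2 + 4*g*p + 4*g + 16*p = (g**2 + g + 4)*(g + 4*p)
Cancel the common factors (g**2 + g + 4), (g + 4*p).

2*g - 8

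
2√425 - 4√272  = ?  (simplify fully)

2√425 = 10*√17; 4√272 = 16*√17
Combine: (10 - 16)·√17 = -6*√17

-6*√17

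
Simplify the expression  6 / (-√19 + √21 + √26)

Group as (√21 + √26) - √19; multiply by (√21 + √26) + √19, then rationalise the remaining surd.

(-42*√19 + 21*√26 + 36*√21 + 3*√10374)/350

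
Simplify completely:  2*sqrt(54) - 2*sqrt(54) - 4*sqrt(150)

2*sqrt(54) = 6*sqrt(6); 2*sqrt(54) = 6*sqrt(6); 4*sqrt(150) = 20*sqrt(6)
Combine: (6 - 6 - 20)·sqrt(6) = -20*sqrt(6)

-20*sqrt(6)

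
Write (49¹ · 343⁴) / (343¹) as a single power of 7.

49¹ = 7^2; 343⁴ = 7^12; 343¹ = 7^3
Combine exponents: 7^11

7^11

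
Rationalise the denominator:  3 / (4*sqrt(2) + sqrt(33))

-12*sqrt(2) + 3*sqrt(33)

Multiply numerator and denominator by -sqrt(33) + 4*sqrt(2).
Denominator becomes -1; numerator becomes -3*sqrt(33) + 12*sqrt(2).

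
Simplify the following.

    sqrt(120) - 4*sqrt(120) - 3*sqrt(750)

sqrt(120) = 2*sqrt(30); 4*sqrt(120) = 8*sqrt(30); 3*sqrt(750) = 15*sqrt(30)
Combine: (2 - 8 - 15)·sqrt(30) = -21*sqrt(30)

-21*sqrt(30)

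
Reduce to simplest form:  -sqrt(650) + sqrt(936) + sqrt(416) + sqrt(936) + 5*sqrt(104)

sqrt(650) = 5*sqrt(26); sqrt(936) = 6*sqrt(26); sqrt(416) = 4*sqrt(26); sqrt(936) = 6*sqrt(26); 5*sqrt(104) = 10*sqrt(26)
Combine: (-5 + 6 + 4 + 6 + 10)·sqrt(26) = 21*sqrt(26)

21*sqrt(26)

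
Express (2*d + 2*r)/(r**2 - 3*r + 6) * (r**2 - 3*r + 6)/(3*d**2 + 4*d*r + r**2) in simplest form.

Factor: 2*d + 2*r = 2*(d + r);  3*d**2 + 4*d*r + r**2 = (3*d + r)*(d + r)
Cancel the common factors (r**2 - 3*r + 6), (d + r).

2/(3*d + r)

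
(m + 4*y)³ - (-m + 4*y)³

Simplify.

2*m*(m² + 48*y²)

Binomially expand both and collect terms in (4*y), m.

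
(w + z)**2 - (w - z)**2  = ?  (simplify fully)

Only the odd-power cross terms survive.

4*w*z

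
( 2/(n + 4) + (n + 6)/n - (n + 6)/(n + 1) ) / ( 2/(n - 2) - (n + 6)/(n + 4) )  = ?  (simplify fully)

(-3*n^3 - 6*n^2 + 48)/(n^4 + 3*n^3 - 18*n^2 - 20*n)

Numerator: 2/(n + 4) + (n + 6)/n - (n + 6)/(n + 1) = (3*n^2 + 12*n + 24)/(n^3 + 5*n^2 + 4*n)
Denominator: 2/(n - 2) - (n + 6)/(n + 4) = (-n^2 - 2*n + 20)/(n^2 + 2*n - 8)
Divide: ((3*n^2 + 12*n + 24)/(n^3 + 5*n^2 + 4*n)) · ((n^2 + 2*n - 8)/(-n^2 - 2*n + 20)) = (-3*n^3 - 6*n^2 + 48)/(n^4 + 3*n^3 - 18*n^2 - 20*n)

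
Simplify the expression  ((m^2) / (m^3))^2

Inside the bracket: (m^-1)
Raise to the power 2: (m^-2)

m^(-2)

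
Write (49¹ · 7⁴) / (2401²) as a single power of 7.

7^(-2)

49¹ = 7^2; 7⁴ = 7^4; 2401² = 7^8
Combine exponents: 7^(-2)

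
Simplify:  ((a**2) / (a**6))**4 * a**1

Inside the bracket: (a**-4)
Raise to the power 4: (a**-16)
Multiply by a**1: add exponents.

a**(-15)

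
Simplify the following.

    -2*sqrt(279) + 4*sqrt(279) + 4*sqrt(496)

2*sqrt(279) = 6*sqrt(31); 4*sqrt(279) = 12*sqrt(31); 4*sqrt(496) = 16*sqrt(31)
Combine: (-6 + 12 + 16)·sqrt(31) = 22*sqrt(31)

22*sqrt(31)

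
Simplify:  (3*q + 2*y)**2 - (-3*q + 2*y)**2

24*q*y

Binomially expand both and collect terms in (2*y), (3*q).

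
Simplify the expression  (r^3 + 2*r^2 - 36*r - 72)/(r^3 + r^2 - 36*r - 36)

(r + 2)/(r + 1)

Factor: r^3 + 2*r^2 - 36*r - 72 = (r + 6)*(r - 6)*(r + 2);  r^3 + r^2 - 36*r - 36 = (r + 1)*(r + 6)*(r - 6)
Cancel the common factors (r - 6), (r + 6).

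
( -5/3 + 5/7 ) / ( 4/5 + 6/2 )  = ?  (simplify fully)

-100/399

Numerator: -5/3 + 5/7 = -20/21
Denominator: 4/5 + 6/2 = 19/5
Divide: (-20/21) · (5/19) = -100/399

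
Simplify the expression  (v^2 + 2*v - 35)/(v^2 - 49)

Factor: v^2 + 2*v - 35 = (v + 7)*(v - 5);  v^2 - 49 = (v - 7)*(v + 7)
Cancel the common factor (v + 7).

(v - 5)/(v - 7)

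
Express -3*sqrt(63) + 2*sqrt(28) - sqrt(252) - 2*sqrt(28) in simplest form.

3*sqrt(63) = 9*sqrt(7); 2*sqrt(28) = 4*sqrt(7); sqrt(252) = 6*sqrt(7); 2*sqrt(28) = 4*sqrt(7)
Combine: (-9 + 4 - 6 - 4)·sqrt(7) = -15*sqrt(7)

-15*sqrt(7)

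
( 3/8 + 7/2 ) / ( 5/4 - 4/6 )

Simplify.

Numerator: 3/8 + 7/2 = 31/8
Denominator: 5/4 - 4/6 = 7/12
Divide: (31/8) · (12/7) = 93/14

93/14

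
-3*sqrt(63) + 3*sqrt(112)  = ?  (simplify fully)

3*sqrt(63) = 9*sqrt(7); 3*sqrt(112) = 12*sqrt(7)
Combine: (-9 + 12)·sqrt(7) = 3*sqrt(7)

3*sqrt(7)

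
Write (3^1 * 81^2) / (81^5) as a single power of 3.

3^1 = 3^1; 81^2 = 3^8; 81^5 = 3^20
Combine exponents: 3^(-11)

3^(-11)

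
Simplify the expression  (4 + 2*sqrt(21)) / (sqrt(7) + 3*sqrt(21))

Multiply numerator and denominator by -sqrt(7) + 3*sqrt(21).
Denominator becomes 182; numerator becomes -14*sqrt(3) - 4*sqrt(7) + 12*sqrt(21) + 126.

(-7*sqrt(3) - 2*sqrt(7) + 6*sqrt(21) + 63)/91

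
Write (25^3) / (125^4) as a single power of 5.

25^3 = 5^6; 125^4 = 5^12
Combine exponents: 5^(-6)

5^(-6)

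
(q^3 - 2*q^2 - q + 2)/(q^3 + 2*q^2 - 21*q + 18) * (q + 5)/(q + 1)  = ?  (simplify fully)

(q^2 + 3*q - 10)/(q^2 + 3*q - 18)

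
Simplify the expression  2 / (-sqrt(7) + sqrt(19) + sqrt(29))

Group as (sqrt(19) + sqrt(29)) - sqrt(7); multiply by (sqrt(19) + sqrt(29)) + sqrt(7), then rationalise the remaining surd.

(-82*sqrt(7) - 6*sqrt(29) + 34*sqrt(19) + 4*sqrt(3857))/523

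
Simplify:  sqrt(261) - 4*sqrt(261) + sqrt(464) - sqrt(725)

sqrt(261) = 3*sqrt(29); 4*sqrt(261) = 12*sqrt(29); sqrt(464) = 4*sqrt(29); sqrt(725) = 5*sqrt(29)
Combine: (3 - 12 + 4 - 5)·sqrt(29) = -10*sqrt(29)

-10*sqrt(29)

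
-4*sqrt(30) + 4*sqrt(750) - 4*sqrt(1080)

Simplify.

-8*sqrt(30)

4*sqrt(30) = 4*sqrt(30); 4*sqrt(750) = 20*sqrt(30); 4*sqrt(1080) = 24*sqrt(30)
Combine: (-4 + 20 - 24)·sqrt(30) = -8*sqrt(30)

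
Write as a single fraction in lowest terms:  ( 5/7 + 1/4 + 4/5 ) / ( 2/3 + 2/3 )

Numerator: 5/7 + 1/4 + 4/5 = 247/140
Denominator: 2/3 + 2/3 = 4/3
Divide: (247/140) · (3/4) = 741/560

741/560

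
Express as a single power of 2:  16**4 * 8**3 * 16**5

2**45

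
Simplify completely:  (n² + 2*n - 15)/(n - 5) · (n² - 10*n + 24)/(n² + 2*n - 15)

Factor: n² + 2*n - 15 = (n - 3)·(n + 5);  n² - 10*n + 24 = (n - 6)·(n - 4);  n² + 2*n - 15 = (n + 5)·(n - 3)
Cancel the common factors (n - 3), (n + 5).

(n² - 10*n + 24)/(n - 5)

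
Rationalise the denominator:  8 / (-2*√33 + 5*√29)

Multiply numerator and denominator by 2*√33 + 5*√29.
Denominator becomes 593; numerator becomes 16*√33 + 40*√29.

(16*√33 + 40*√29)/593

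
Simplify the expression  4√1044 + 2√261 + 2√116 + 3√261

43*√29

4√1044 = 24*√29; 2√261 = 6*√29; 2√116 = 4*√29; 3√261 = 9*√29
Combine: (24 + 6 + 4 + 9)·√29 = 43*√29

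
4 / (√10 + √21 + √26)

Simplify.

Group as (√10 + √21) + √26; multiply by (√10 + √21) - √26, then rationalise the remaining surd.

(-16*√1365 + 20*√26 + 60*√21 + 148*√10)/815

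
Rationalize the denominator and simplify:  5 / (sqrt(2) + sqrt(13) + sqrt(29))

Group as (sqrt(13) + sqrt(29)) + sqrt(2); multiply by (sqrt(13) + sqrt(29)) - sqrt(2), then rationalise the remaining surd.

(-45*sqrt(13) - 100*sqrt(2) + 5*sqrt(754) + 35*sqrt(29))/46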